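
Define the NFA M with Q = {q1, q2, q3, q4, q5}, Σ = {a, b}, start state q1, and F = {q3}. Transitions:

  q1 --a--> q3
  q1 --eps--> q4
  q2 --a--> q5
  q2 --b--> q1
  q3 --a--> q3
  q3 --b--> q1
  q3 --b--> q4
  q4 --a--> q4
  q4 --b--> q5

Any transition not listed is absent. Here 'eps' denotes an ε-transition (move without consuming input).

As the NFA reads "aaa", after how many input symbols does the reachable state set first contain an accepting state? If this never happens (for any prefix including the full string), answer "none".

1

Start: ε-closure({q1}) = {q1, q4}.
Read 'a': {q1, q4} → {q3, q4}.
None of the earlier sets intersect F, but {q3, q4} does.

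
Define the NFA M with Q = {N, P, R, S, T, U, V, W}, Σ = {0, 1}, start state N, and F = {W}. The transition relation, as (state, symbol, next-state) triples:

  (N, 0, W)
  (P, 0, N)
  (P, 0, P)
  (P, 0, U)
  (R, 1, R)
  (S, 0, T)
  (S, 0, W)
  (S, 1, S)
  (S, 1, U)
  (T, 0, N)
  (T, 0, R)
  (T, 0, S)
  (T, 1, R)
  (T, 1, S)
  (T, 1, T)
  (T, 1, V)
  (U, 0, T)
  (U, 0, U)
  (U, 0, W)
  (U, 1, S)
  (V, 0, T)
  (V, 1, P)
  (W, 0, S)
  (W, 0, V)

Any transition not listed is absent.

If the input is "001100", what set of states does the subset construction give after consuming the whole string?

{N, R, S, T, U, V, W}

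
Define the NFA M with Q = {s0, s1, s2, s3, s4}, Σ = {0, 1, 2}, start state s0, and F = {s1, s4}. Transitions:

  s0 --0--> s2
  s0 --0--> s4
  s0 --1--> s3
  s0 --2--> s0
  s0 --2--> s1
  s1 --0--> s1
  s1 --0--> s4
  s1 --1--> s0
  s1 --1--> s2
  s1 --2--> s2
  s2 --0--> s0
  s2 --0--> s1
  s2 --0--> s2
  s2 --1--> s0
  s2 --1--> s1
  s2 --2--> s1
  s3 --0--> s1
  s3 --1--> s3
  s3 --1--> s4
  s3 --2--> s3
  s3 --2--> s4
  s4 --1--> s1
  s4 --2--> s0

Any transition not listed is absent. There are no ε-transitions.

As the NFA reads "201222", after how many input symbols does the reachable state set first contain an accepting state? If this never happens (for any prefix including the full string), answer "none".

1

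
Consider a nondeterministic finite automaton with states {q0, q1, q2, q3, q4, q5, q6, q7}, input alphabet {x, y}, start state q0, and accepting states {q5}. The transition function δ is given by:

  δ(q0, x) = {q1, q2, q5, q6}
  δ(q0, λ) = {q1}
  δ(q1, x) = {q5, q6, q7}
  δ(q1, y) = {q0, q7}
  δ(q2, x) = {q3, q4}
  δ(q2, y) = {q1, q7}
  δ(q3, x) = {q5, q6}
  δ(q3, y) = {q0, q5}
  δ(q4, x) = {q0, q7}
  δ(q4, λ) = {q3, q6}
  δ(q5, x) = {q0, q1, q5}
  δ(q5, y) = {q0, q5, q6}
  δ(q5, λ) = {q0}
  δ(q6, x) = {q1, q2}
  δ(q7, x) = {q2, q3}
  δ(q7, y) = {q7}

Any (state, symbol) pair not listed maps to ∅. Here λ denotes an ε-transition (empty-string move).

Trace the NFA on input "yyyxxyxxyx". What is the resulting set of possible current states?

{q0, q1, q2, q3, q5, q6, q7}

Start: ε-closure({q0}) = {q0, q1}.
Read 'y': q0→∅, q1→{q0, q7}; union {q0, q7}; ε-closure = {q0, q1, q7}.
Read 'y': q0→∅, q1→{q0, q7}, q7→{q7}; union {q0, q7}; ε-closure = {q0, q1, q7}.
Read 'y': q0→∅, q1→{q0, q7}, q7→{q7}; union {q0, q7}; ε-closure = {q0, q1, q7}.
Read 'x': q0→{q1, q2, q5, q6}, q1→{q5, q6, q7}, q7→{q2, q3}; union {q1, q2, q3, q5, q6, q7}; ε-closure = {q0, q1, q2, q3, q5, q6, q7}.
Read 'x': q0→{q1, q2, q5, q6}, q1→{q5, q6, q7}, q2→{q3, q4}, q3→{q5, q6}, q5→{q0, q1, q5}, q6→{q1, q2}, q7→{q2, q3}; now {q0, q1, q2, q3, q4, q5, q6, q7}.
Read 'y': q0→∅, q1→{q0, q7}, q2→{q1, q7}, q3→{q0, q5}, q4→∅, q5→{q0, q5, q6}, q6→∅, q7→{q7}; now {q0, q1, q5, q6, q7}.
Read 'x': q0→{q1, q2, q5, q6}, q1→{q5, q6, q7}, q5→{q0, q1, q5}, q6→{q1, q2}, q7→{q2, q3}; now {q0, q1, q2, q3, q5, q6, q7}.
Read 'x': q0→{q1, q2, q5, q6}, q1→{q5, q6, q7}, q2→{q3, q4}, q3→{q5, q6}, q5→{q0, q1, q5}, q6→{q1, q2}, q7→{q2, q3}; now {q0, q1, q2, q3, q4, q5, q6, q7}.
Read 'y': q0→∅, q1→{q0, q7}, q2→{q1, q7}, q3→{q0, q5}, q4→∅, q5→{q0, q5, q6}, q6→∅, q7→{q7}; now {q0, q1, q5, q6, q7}.
Read 'x': q0→{q1, q2, q5, q6}, q1→{q5, q6, q7}, q5→{q0, q1, q5}, q6→{q1, q2}, q7→{q2, q3}; now {q0, q1, q2, q3, q5, q6, q7}.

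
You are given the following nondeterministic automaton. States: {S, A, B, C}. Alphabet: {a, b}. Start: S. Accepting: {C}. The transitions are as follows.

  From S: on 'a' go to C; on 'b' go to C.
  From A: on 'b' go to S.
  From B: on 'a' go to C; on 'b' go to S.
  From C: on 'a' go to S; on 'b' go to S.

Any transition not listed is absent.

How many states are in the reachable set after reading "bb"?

1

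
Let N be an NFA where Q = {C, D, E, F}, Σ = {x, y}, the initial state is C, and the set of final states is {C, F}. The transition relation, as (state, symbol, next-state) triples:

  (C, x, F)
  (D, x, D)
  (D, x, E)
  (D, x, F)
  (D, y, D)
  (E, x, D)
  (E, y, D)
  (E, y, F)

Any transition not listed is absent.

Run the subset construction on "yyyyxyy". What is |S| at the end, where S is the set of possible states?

Start in {C}.
Read 'y': {C} → ∅.
The set is empty and remains empty for the remaining 6 symbols.
That set has 0 states.

0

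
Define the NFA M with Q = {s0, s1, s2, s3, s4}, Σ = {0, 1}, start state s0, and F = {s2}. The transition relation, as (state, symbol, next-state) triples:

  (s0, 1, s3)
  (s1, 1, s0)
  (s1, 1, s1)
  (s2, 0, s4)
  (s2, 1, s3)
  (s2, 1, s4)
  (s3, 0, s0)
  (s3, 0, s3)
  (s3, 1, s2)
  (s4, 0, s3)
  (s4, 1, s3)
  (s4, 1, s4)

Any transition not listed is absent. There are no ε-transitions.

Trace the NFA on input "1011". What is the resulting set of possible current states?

Start in {s0}.
Read '1': s0→{s3}; now {s3}.
Read '0': s3→{s0, s3}; now {s0, s3}.
Read '1': s0→{s3}, s3→{s2}; now {s2, s3}.
Read '1': s2→{s3, s4}, s3→{s2}; now {s2, s3, s4}.

{s2, s3, s4}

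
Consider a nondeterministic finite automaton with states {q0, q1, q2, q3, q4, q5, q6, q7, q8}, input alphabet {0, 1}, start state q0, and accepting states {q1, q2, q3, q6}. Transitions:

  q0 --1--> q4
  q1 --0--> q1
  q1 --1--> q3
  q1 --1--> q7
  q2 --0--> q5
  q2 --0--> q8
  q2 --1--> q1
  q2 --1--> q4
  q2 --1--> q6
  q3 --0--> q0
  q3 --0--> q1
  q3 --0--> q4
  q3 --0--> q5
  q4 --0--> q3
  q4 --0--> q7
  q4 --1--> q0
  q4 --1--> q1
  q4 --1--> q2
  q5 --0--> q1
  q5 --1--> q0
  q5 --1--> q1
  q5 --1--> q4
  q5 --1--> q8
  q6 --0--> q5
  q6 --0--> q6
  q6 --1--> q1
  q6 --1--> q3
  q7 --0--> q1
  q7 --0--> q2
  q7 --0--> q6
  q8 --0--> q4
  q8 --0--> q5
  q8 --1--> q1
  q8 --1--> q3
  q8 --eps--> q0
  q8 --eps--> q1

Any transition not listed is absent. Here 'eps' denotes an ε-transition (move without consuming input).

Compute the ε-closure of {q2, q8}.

Begin with {q2, q8}.
ε-move q8 → q0; add q0.
ε-move q8 → q1; add q1.

{q0, q1, q2, q8}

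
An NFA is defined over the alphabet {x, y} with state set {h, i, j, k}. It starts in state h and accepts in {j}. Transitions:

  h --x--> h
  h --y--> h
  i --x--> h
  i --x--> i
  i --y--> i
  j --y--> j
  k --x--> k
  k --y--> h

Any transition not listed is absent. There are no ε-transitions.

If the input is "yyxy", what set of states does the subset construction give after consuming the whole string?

Start in {h}.
Read 'y': {h} → {h}.
Read 'y': {h} → {h}.
Read 'x': {h} → {h}.
Read 'y': {h} → {h}.

{h}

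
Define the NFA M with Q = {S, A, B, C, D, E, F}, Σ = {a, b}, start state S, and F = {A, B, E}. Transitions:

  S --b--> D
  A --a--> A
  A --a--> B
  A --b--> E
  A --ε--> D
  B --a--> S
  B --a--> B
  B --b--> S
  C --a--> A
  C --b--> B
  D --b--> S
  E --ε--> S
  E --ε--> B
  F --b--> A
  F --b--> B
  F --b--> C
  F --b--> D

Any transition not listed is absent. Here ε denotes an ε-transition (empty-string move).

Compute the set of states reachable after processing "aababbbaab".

∅

Start in {S}.
Read 'a': S→∅; now ∅.
The set is empty and remains empty for the remaining 9 symbols.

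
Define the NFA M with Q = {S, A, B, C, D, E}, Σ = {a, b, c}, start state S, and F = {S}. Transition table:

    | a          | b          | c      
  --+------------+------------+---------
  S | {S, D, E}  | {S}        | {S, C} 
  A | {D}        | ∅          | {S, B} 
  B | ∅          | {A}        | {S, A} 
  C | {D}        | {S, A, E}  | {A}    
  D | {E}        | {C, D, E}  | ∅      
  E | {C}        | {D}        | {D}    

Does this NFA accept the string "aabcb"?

Start in {S}.
Read 'a': {S} → {S, D, E}.
Read 'a': {S, D, E} → {S, C, D, E}.
Read 'b': {S, C, D, E} → {S, A, C, D, E}.
Read 'c': {S, A, C, D, E} → {S, A, B, C, D}.
Read 'b': {S, A, B, C, D} → {S, A, C, D, E}.
The final set {S, A, C, D, E} contains the accepting state S.

Yes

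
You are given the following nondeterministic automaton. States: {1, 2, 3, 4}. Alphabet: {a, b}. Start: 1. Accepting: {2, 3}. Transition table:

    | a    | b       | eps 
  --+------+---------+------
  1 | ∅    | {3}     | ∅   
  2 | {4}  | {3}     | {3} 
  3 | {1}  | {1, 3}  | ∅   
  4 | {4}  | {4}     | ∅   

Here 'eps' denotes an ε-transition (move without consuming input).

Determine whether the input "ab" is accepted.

No

Start in {1}.
Read 'a': 1→∅; now ∅.
The set is empty and remains empty for the remaining 1 symbol.
The final set ∅ contains no accepting state.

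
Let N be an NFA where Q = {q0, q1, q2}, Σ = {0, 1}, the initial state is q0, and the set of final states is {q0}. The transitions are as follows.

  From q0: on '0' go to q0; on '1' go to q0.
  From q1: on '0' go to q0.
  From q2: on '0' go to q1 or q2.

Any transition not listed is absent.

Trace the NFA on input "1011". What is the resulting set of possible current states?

Start in {q0}.
Read '1': q0→{q0}; now {q0}.
Read '0': q0→{q0}; now {q0}.
Read '1': q0→{q0}; now {q0}.
Read '1': q0→{q0}; now {q0}.

{q0}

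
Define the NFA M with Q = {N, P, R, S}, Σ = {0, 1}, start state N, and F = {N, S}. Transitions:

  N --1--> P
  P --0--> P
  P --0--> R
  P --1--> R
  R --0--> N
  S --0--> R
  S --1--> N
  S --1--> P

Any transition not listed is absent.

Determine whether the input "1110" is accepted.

No

Start in {N}.
Read '1': {N} → {P}.
Read '1': {P} → {R}.
Read '1': {R} → ∅.
The set is empty and remains empty for the remaining 1 symbol.
The final set ∅ contains no accepting state.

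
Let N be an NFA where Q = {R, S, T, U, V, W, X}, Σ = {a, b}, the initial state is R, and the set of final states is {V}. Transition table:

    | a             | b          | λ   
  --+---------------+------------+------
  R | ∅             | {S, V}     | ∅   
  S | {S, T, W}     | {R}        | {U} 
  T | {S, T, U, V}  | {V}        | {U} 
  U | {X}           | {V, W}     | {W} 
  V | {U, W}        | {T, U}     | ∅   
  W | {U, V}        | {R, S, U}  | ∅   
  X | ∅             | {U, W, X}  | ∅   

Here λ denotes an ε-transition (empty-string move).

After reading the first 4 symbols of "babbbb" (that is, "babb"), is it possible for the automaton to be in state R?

Yes

Start in {R}.
Read 'b': R→{S, V}; union {S, V}; ε-closure = {S, U, V, W}.
Read 'a': S→{S, T, W}, U→{X}, V→{U, W}, W→{U, V}; now {S, T, U, V, W, X}.
Read 'b': S→{R}, T→{V}, U→{V, W}, V→{T, U}, W→{R, S, U}, X→{U, W, X}; now {R, S, T, U, V, W, X}.
Read 'b': R→{S, V}, S→{R}, T→{V}, U→{V, W}, V→{T, U}, W→{R, S, U}, X→{U, W, X}; now {R, S, T, U, V, W, X}.
State R is in {R, S, T, U, V, W, X}.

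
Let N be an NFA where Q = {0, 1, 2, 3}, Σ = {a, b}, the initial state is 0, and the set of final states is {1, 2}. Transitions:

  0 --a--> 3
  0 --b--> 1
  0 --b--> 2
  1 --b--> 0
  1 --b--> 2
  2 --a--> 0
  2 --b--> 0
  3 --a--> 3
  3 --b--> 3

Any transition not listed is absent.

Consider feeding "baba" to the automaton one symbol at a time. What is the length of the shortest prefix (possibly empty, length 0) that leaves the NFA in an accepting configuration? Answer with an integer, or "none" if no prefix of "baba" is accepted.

Start in {0}.
Read 'b': 0→{1, 2}; now {1, 2}.
None of the earlier sets intersect F, but {1, 2} does.

1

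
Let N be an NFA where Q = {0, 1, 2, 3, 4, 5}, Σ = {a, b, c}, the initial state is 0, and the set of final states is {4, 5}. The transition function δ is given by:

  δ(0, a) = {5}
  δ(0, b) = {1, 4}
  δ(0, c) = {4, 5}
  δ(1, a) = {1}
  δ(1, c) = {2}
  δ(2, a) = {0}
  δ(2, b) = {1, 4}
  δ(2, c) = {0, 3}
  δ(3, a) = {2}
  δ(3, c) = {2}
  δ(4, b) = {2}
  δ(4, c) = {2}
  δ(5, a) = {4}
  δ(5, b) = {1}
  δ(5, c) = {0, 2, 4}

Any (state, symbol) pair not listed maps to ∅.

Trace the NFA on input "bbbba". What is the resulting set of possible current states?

{0}

Start in {0}.
Read 'b': 0→{1, 4}; now {1, 4}.
Read 'b': 1→∅, 4→{2}; now {2}.
Read 'b': 2→{1, 4}; now {1, 4}.
Read 'b': 1→∅, 4→{2}; now {2}.
Read 'a': 2→{0}; now {0}.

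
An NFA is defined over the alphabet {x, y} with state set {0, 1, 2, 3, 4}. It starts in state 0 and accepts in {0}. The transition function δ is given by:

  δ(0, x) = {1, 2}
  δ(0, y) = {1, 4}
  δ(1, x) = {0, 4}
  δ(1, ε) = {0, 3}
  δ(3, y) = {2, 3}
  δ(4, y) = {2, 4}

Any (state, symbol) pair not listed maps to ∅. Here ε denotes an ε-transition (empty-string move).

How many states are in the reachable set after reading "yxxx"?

5

Start in {0}.
Read 'y': 0→{1, 4}; union {1, 4}; ε-closure = {0, 1, 3, 4}.
Read 'x': 0→{1, 2}, 1→{0, 4}, 3→∅, 4→∅; union {0, 1, 2, 4}; ε-closure = {0, 1, 2, 3, 4}.
Read 'x': 0→{1, 2}, 1→{0, 4}, 2→∅, 3→∅, 4→∅; union {0, 1, 2, 4}; ε-closure = {0, 1, 2, 3, 4}.
Read 'x': 0→{1, 2}, 1→{0, 4}, 2→∅, 3→∅, 4→∅; union {0, 1, 2, 4}; ε-closure = {0, 1, 2, 3, 4}.
That set has 5 states.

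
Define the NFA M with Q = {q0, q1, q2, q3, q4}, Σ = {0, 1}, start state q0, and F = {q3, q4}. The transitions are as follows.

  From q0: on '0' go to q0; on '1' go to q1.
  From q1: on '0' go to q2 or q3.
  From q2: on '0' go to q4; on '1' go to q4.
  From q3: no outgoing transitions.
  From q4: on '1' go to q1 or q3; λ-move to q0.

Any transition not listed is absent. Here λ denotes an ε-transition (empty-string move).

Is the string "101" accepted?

Start in {q0}.
Read '1': q0→{q1}; now {q1}.
Read '0': q1→{q2, q3}; now {q2, q3}.
Read '1': q2→{q4}, q3→∅; union {q4}; ε-closure = {q0, q4}.
The final set {q0, q4} contains the accepting state q4.

Yes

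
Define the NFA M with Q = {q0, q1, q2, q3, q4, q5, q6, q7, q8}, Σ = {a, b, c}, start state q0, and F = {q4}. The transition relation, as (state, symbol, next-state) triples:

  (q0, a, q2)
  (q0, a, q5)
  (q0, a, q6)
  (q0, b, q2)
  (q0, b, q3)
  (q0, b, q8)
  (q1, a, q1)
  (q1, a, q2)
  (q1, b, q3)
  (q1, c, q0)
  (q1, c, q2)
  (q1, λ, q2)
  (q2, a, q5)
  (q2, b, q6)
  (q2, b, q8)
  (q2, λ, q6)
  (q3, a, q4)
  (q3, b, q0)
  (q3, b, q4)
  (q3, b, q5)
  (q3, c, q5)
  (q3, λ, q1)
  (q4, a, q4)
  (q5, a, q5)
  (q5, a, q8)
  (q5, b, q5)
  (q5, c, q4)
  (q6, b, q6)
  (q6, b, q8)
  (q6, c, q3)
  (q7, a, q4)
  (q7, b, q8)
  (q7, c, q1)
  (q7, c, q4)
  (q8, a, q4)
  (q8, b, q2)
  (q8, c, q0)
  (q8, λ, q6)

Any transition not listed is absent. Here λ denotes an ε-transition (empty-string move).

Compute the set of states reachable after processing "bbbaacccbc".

{q0, q1, q2, q3, q4, q5, q6}

Start in {q0}.
Read 'b': q0→{q2, q3, q8}; union {q2, q3, q8}; ε-closure = {q1, q2, q3, q6, q8}.
Read 'b': q1→{q3}, q2→{q6, q8}, q3→{q0, q4, q5}, q6→{q6, q8}, q8→{q2}; union {q0, q2, q3, q4, q5, q6, q8}; ε-closure = {q0, q1, q2, q3, q4, q5, q6, q8}.
Read 'b': q0→{q2, q3, q8}, q1→{q3}, q2→{q6, q8}, q3→{q0, q4, q5}, q4→∅, q5→{q5}, q6→{q6, q8}, q8→{q2}; union {q0, q2, q3, q4, q5, q6, q8}; ε-closure = {q0, q1, q2, q3, q4, q5, q6, q8}.
Read 'a': q0→{q2, q5, q6}, q1→{q1, q2}, q2→{q5}, q3→{q4}, q4→{q4}, q5→{q5, q8}, q6→∅, q8→{q4}; now {q1, q2, q4, q5, q6, q8}.
Read 'a': q1→{q1, q2}, q2→{q5}, q4→{q4}, q5→{q5, q8}, q6→∅, q8→{q4}; union {q1, q2, q4, q5, q8}; ε-closure = {q1, q2, q4, q5, q6, q8}.
Read 'c': q1→{q0, q2}, q2→∅, q4→∅, q5→{q4}, q6→{q3}, q8→{q0}; union {q0, q2, q3, q4}; ε-closure = {q0, q1, q2, q3, q4, q6}.
Read 'c': q0→∅, q1→{q0, q2}, q2→∅, q3→{q5}, q4→∅, q6→{q3}; union {q0, q2, q3, q5}; ε-closure = {q0, q1, q2, q3, q5, q6}.
Read 'c': q0→∅, q1→{q0, q2}, q2→∅, q3→{q5}, q5→{q4}, q6→{q3}; union {q0, q2, q3, q4, q5}; ε-closure = {q0, q1, q2, q3, q4, q5, q6}.
Read 'b': q0→{q2, q3, q8}, q1→{q3}, q2→{q6, q8}, q3→{q0, q4, q5}, q4→∅, q5→{q5}, q6→{q6, q8}; union {q0, q2, q3, q4, q5, q6, q8}; ε-closure = {q0, q1, q2, q3, q4, q5, q6, q8}.
Read 'c': q0→∅, q1→{q0, q2}, q2→∅, q3→{q5}, q4→∅, q5→{q4}, q6→{q3}, q8→{q0}; union {q0, q2, q3, q4, q5}; ε-closure = {q0, q1, q2, q3, q4, q5, q6}.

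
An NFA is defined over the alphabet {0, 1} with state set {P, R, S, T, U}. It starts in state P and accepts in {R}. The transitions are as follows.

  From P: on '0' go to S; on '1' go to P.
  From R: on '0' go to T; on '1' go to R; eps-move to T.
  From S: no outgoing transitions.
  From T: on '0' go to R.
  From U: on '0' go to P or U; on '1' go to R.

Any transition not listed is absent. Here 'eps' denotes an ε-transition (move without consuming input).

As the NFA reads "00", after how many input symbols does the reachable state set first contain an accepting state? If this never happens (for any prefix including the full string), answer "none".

none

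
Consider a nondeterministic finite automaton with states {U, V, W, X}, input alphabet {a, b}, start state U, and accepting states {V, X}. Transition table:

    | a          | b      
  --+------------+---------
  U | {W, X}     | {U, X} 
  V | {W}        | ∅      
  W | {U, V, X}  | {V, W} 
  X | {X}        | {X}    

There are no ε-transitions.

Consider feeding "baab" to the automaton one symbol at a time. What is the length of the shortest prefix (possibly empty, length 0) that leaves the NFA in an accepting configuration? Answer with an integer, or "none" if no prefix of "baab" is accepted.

1

Start in {U}.
Read 'b': U→{U, X}; now {U, X}.
None of the earlier sets intersect F, but {U, X} does.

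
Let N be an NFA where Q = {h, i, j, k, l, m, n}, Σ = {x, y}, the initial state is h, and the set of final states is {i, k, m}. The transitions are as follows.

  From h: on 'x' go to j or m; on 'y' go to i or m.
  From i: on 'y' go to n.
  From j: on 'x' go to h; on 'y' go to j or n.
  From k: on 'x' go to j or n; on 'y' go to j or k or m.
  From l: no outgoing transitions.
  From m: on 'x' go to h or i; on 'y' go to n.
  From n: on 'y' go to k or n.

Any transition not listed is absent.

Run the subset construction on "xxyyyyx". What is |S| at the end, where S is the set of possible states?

4

Start in {h}.
Read 'x': h→{j, m}; now {j, m}.
Read 'x': j→{h}, m→{h, i}; now {h, i}.
Read 'y': h→{i, m}, i→{n}; now {i, m, n}.
Read 'y': i→{n}, m→{n}, n→{k, n}; now {k, n}.
Read 'y': k→{j, k, m}, n→{k, n}; now {j, k, m, n}.
Read 'y': j→{j, n}, k→{j, k, m}, m→{n}, n→{k, n}; now {j, k, m, n}.
Read 'x': j→{h}, k→{j, n}, m→{h, i}, n→∅; now {h, i, j, n}.
That set has 4 states.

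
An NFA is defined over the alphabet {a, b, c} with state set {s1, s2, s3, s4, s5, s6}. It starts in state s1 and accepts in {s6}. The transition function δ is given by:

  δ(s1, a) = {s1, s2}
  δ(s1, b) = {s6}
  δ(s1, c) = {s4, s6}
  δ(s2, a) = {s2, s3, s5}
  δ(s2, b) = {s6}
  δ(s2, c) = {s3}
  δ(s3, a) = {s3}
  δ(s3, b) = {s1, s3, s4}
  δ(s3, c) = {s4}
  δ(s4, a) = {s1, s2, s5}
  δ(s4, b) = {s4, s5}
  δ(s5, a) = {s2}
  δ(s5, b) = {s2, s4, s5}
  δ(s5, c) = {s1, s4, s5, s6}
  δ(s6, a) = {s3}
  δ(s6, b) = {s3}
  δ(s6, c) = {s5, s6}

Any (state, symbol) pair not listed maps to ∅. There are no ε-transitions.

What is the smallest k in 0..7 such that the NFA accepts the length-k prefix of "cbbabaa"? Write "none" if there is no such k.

Start in {s1}.
Read 'c': {s1} → {s4, s6}.
None of the earlier sets intersect F, but {s4, s6} does.

1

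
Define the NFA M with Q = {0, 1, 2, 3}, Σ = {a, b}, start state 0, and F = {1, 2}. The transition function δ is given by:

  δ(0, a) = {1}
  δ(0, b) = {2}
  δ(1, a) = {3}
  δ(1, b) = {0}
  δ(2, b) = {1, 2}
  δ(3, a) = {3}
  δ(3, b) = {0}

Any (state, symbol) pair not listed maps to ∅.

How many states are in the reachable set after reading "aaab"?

Start in {0}.
Read 'a': 0→{1}; now {1}.
Read 'a': 1→{3}; now {3}.
Read 'a': 3→{3}; now {3}.
Read 'b': 3→{0}; now {0}.
That set has 1 state.

1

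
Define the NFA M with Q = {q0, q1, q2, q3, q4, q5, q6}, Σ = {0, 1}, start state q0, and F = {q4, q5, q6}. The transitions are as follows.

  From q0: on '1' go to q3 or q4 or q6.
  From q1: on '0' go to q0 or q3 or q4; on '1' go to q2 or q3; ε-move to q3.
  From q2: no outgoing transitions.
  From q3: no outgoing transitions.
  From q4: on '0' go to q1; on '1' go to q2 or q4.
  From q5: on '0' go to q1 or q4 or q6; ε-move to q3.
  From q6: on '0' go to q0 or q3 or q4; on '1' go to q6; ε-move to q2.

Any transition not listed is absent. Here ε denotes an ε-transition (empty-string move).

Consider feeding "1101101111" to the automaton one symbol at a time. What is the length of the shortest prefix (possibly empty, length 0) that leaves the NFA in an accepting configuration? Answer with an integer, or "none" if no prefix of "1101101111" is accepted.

Start in {q0}.
Read '1': {q0} → {q2, q3, q4, q6}.
None of the earlier sets intersect F, but {q2, q3, q4, q6} does.

1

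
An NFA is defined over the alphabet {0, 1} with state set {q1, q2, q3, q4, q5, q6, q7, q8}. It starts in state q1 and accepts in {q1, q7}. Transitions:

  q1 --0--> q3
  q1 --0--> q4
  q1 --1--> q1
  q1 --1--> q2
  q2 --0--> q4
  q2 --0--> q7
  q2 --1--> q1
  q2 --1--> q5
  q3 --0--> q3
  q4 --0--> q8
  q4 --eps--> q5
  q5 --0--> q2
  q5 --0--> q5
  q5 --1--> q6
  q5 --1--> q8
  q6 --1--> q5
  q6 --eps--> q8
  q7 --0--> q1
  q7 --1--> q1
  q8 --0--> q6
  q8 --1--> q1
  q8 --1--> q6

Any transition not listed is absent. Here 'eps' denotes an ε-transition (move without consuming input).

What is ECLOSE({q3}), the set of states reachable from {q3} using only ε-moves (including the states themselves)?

{q3}

Begin with {q3}.
No ε-moves leave this set, so the closure equals the set itself.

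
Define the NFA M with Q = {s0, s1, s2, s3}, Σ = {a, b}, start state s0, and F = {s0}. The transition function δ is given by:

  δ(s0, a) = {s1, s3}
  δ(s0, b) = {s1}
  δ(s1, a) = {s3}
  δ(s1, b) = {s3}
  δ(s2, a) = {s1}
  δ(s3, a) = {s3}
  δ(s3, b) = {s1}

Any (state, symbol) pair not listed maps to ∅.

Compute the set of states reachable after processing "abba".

{s3}

Start in {s0}.
Read 'a': s0→{s1, s3}; now {s1, s3}.
Read 'b': s1→{s3}, s3→{s1}; now {s1, s3}.
Read 'b': s1→{s3}, s3→{s1}; now {s1, s3}.
Read 'a': s1→{s3}, s3→{s3}; now {s3}.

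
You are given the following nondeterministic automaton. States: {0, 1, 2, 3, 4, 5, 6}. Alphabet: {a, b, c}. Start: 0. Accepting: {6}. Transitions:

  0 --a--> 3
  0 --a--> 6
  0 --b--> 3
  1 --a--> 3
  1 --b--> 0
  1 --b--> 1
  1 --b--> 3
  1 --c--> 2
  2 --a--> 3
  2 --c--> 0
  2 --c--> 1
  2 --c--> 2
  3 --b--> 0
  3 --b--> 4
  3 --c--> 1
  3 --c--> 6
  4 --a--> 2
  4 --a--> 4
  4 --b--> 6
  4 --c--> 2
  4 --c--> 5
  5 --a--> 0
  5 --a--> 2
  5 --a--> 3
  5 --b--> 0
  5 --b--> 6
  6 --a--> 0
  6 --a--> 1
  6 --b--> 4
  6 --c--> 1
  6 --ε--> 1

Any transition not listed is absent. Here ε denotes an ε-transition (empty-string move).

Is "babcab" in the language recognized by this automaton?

Start in {0}.
Read 'b': 0→{3}; now {3}.
Read 'a': 3→∅; now ∅.
The set is empty and remains empty for the remaining 4 symbols.
The final set ∅ contains no accepting state.

No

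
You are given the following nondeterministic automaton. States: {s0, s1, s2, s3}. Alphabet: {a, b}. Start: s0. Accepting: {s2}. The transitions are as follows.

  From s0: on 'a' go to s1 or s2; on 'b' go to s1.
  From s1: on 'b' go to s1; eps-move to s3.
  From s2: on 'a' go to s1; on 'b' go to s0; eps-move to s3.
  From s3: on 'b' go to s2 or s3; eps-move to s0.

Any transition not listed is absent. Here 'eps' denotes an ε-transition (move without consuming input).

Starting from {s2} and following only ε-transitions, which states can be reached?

Begin with {s2}.
ε-move s2 → s3; add s3.
ε-move s3 → s0; add s0.

{s0, s2, s3}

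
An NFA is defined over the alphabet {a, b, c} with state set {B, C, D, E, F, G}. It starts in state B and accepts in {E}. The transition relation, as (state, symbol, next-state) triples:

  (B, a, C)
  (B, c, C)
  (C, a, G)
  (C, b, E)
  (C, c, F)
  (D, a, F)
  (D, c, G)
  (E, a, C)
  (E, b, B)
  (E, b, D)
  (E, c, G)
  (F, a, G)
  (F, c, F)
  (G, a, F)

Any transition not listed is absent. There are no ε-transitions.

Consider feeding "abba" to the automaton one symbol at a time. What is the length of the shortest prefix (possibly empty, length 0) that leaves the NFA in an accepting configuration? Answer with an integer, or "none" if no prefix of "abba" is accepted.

2

Start in {B}.
Read 'a': {B} → {C}.
Read 'b': {C} → {E}.
None of the earlier sets intersect F, but {E} does.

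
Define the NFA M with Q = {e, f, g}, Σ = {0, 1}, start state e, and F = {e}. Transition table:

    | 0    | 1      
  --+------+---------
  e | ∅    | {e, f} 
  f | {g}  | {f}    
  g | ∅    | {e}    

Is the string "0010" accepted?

No

Start in {e}.
Read '0': {e} → ∅.
The set is empty and remains empty for the remaining 3 symbols.
The final set ∅ contains no accepting state.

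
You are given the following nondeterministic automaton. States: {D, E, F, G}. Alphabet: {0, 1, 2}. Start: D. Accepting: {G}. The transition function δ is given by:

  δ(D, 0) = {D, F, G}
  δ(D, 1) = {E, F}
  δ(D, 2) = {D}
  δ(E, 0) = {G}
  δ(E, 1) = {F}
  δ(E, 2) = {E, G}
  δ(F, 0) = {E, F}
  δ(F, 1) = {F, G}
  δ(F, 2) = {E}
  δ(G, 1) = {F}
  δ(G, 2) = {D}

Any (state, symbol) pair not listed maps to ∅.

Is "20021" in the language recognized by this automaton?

Start in {D}.
Read '2': D→{D}; now {D}.
Read '0': D→{D, F, G}; now {D, F, G}.
Read '0': D→{D, F, G}, F→{E, F}, G→∅; now {D, E, F, G}.
Read '2': D→{D}, E→{E, G}, F→{E}, G→{D}; now {D, E, G}.
Read '1': D→{E, F}, E→{F}, G→{F}; now {E, F}.
The final set {E, F} contains no accepting state.

No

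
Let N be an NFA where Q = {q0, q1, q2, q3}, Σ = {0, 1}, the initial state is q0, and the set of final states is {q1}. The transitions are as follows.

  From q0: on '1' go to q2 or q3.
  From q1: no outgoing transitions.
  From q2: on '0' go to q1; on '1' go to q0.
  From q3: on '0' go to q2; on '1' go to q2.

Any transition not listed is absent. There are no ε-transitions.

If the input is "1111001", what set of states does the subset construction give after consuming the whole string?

Start in {q0}.
Read '1': {q0} → {q2, q3}.
Read '1': {q2, q3} → {q0, q2}.
Read '1': {q0, q2} → {q0, q2, q3}.
Read '1': {q0, q2, q3} → {q0, q2, q3}.
Read '0': {q0, q2, q3} → {q1, q2}.
Read '0': {q1, q2} → {q1}.
Read '1': {q1} → ∅.

∅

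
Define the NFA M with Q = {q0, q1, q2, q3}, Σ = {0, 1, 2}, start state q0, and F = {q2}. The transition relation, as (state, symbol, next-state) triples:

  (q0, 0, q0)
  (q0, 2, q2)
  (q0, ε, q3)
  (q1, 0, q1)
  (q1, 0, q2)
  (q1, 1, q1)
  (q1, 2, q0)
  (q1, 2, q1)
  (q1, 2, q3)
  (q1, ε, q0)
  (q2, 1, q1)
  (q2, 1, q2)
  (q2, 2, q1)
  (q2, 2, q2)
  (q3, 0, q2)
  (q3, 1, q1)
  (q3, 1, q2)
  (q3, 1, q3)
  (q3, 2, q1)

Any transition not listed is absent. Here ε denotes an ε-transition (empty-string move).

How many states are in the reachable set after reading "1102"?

4

Start: ε-closure({q0}) = {q0, q3}.
Read '1': q0→∅, q3→{q1, q2, q3}; union {q1, q2, q3}; ε-closure = {q0, q1, q2, q3}.
Read '1': q0→∅, q1→{q1}, q2→{q1, q2}, q3→{q1, q2, q3}; union {q1, q2, q3}; ε-closure = {q0, q1, q2, q3}.
Read '0': q0→{q0}, q1→{q1, q2}, q2→∅, q3→{q2}; union {q0, q1, q2}; ε-closure = {q0, q1, q2, q3}.
Read '2': q0→{q2}, q1→{q0, q1, q3}, q2→{q1, q2}, q3→{q1}; now {q0, q1, q2, q3}.
That set has 4 states.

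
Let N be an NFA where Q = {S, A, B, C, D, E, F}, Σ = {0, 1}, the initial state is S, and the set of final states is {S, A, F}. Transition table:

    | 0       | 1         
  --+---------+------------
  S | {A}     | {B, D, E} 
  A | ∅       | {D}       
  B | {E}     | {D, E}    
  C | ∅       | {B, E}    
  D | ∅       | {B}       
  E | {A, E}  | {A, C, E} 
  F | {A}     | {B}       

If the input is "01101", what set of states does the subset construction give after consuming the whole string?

{A, C, E}

Start in {S}.
Read '0': {S} → {A}.
Read '1': {A} → {D}.
Read '1': {D} → {B}.
Read '0': {B} → {E}.
Read '1': {E} → {A, C, E}.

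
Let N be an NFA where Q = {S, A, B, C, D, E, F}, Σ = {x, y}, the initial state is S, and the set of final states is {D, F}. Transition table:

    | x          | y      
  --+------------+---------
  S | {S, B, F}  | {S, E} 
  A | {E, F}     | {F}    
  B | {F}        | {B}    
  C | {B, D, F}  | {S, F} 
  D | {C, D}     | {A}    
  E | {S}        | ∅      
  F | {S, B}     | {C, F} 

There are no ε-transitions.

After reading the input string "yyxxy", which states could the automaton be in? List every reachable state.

{S, B, C, E, F}

Start in {S}.
Read 'y': {S} → {S, E}.
Read 'y': {S, E} → {S, E}.
Read 'x': {S, E} → {S, B, F}.
Read 'x': {S, B, F} → {S, B, F}.
Read 'y': {S, B, F} → {S, B, C, E, F}.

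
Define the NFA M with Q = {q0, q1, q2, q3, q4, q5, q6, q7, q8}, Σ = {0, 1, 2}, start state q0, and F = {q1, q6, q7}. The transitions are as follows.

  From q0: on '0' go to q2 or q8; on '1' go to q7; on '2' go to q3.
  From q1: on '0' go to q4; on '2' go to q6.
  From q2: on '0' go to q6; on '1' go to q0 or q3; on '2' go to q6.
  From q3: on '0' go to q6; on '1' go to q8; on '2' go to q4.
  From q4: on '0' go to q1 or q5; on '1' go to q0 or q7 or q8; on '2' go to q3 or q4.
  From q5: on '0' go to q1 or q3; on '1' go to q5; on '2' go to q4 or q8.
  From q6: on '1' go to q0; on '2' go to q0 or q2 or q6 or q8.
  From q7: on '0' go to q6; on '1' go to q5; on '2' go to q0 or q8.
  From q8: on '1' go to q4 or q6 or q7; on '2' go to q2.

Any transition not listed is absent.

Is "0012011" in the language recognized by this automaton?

Yes

Start in {q0}.
Read '0': q0→{q2, q8}; now {q2, q8}.
Read '0': q2→{q6}, q8→∅; now {q6}.
Read '1': q6→{q0}; now {q0}.
Read '2': q0→{q3}; now {q3}.
Read '0': q3→{q6}; now {q6}.
Read '1': q6→{q0}; now {q0}.
Read '1': q0→{q7}; now {q7}.
The final set {q7} contains the accepting state q7.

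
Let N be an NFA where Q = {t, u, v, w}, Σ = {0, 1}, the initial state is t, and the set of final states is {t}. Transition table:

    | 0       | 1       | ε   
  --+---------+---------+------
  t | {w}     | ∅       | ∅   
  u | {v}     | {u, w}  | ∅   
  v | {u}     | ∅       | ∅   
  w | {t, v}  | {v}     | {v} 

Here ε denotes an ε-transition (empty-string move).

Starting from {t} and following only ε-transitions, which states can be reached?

Begin with {t}.
No ε-moves leave this set, so the closure equals the set itself.

{t}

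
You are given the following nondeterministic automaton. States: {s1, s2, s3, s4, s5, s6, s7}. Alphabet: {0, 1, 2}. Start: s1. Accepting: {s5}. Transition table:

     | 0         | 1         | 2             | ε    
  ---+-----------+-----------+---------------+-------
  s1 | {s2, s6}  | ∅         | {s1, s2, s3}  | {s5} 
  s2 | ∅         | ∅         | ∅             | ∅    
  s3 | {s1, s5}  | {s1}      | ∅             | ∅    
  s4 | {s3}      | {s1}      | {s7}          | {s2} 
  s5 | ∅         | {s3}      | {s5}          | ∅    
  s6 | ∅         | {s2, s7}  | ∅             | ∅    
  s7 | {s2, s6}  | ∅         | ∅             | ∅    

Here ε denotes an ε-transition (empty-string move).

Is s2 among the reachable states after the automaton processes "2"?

Yes

Start: ε-closure({s1}) = {s1, s5}.
Read '2': s1→{s1, s2, s3}, s5→{s5}; now {s1, s2, s3, s5}.
State s2 is in {s1, s2, s3, s5}.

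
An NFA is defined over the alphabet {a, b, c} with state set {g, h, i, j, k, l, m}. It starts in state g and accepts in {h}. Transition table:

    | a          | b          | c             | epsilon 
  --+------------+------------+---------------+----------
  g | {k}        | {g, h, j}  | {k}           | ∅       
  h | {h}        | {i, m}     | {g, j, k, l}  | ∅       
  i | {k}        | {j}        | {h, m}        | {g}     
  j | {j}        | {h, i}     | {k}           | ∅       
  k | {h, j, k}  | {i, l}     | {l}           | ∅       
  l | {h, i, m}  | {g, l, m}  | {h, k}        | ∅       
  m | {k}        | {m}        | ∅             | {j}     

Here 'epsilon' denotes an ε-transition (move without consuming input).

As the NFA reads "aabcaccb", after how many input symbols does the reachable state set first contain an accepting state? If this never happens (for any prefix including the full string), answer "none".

Start in {g}.
Read 'a': g→{k}; now {k}.
Read 'a': k→{h, j, k}; now {h, j, k}.
None of the earlier sets intersect F, but {h, j, k} does.

2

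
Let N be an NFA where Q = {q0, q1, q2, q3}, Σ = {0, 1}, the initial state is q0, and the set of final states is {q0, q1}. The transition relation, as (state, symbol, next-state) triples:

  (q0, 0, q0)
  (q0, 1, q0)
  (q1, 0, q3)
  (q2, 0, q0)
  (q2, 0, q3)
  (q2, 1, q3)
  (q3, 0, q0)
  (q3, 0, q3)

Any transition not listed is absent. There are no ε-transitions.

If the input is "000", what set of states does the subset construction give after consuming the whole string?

Start in {q0}.
Read '0': {q0} → {q0}.
Read '0': {q0} → {q0}.
Read '0': {q0} → {q0}.

{q0}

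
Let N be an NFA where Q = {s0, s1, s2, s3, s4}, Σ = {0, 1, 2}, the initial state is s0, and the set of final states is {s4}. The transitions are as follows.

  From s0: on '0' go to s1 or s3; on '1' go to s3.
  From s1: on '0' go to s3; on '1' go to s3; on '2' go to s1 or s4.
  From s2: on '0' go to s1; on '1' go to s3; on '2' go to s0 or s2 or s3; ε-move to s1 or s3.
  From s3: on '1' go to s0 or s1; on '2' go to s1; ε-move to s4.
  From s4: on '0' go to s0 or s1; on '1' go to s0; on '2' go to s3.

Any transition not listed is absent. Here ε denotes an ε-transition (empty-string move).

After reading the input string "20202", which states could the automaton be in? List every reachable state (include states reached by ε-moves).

∅

Start in {s0}.
Read '2': {s0} → ∅.
The set is empty and remains empty for the remaining 4 symbols.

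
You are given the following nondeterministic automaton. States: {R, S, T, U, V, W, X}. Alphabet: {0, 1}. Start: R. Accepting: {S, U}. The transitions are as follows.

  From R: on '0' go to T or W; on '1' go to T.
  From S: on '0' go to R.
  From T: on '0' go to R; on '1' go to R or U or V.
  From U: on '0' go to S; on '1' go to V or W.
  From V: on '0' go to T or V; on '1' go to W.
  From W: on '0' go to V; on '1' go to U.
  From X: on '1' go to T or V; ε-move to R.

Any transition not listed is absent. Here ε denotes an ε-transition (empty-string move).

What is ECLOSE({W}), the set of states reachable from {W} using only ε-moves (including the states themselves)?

Begin with {W}.
No ε-moves leave this set, so the closure equals the set itself.

{W}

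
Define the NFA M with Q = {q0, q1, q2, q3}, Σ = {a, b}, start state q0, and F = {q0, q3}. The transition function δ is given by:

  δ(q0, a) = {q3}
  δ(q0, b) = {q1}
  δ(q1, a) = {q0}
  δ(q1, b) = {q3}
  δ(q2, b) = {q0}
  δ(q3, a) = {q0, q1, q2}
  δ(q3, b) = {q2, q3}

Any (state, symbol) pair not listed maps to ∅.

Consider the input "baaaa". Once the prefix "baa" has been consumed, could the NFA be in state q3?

Yes

Start in {q0}.
Read 'b': {q0} → {q1}.
Read 'a': {q1} → {q0}.
Read 'a': {q0} → {q3}.
State q3 is in {q3}.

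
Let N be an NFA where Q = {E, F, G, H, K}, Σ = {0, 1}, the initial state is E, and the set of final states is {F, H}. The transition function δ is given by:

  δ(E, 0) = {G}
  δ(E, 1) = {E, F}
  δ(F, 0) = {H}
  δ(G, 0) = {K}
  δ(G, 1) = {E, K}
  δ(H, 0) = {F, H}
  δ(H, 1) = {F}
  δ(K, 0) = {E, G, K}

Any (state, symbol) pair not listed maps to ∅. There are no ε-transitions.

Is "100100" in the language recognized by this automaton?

Start in {E}.
Read '1': {E} → {E, F}.
Read '0': {E, F} → {G, H}.
Read '0': {G, H} → {F, H, K}.
Read '1': {F, H, K} → {F}.
Read '0': {F} → {H}.
Read '0': {H} → {F, H}.
The final set {F, H} contains the accepting states F, H.

Yes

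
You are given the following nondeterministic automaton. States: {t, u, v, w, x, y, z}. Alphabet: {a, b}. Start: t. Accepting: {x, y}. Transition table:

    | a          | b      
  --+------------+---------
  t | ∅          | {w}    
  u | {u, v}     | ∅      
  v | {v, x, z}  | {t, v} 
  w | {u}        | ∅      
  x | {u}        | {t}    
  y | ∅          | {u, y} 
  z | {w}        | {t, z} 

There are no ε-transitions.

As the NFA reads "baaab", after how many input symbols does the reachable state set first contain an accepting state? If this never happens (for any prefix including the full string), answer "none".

Start in {t}.
Read 'b': {t} → {w}.
Read 'a': {w} → {u}.
Read 'a': {u} → {u, v}.
Read 'a': {u, v} → {u, v, x, z}.
None of the earlier sets intersect F, but {u, v, x, z} does.

4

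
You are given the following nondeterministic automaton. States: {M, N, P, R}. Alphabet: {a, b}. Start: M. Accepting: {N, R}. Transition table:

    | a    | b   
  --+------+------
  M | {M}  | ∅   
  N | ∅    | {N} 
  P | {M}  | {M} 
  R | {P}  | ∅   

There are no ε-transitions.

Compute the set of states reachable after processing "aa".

{M}

Start in {M}.
Read 'a': M→{M}; now {M}.
Read 'a': M→{M}; now {M}.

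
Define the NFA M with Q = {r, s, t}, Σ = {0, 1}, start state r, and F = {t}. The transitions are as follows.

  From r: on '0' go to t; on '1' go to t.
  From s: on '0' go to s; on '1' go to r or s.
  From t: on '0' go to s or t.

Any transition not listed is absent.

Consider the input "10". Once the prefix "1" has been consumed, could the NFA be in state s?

Start in {r}.
Read '1': r→{t}; now {t}.
State s is not in {t}.

No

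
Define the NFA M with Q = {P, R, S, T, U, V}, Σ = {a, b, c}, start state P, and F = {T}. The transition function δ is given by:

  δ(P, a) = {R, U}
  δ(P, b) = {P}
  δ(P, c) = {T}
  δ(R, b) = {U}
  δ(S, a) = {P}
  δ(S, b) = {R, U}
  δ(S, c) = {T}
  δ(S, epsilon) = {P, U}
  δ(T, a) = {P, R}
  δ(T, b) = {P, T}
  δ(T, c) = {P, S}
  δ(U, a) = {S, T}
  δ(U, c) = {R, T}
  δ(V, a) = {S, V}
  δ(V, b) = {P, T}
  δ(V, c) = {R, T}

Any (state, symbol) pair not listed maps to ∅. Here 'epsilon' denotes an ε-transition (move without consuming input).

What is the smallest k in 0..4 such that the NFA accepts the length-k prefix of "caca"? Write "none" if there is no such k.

Start in {P}.
Read 'c': {P} → {T}.
None of the earlier sets intersect F, but {T} does.

1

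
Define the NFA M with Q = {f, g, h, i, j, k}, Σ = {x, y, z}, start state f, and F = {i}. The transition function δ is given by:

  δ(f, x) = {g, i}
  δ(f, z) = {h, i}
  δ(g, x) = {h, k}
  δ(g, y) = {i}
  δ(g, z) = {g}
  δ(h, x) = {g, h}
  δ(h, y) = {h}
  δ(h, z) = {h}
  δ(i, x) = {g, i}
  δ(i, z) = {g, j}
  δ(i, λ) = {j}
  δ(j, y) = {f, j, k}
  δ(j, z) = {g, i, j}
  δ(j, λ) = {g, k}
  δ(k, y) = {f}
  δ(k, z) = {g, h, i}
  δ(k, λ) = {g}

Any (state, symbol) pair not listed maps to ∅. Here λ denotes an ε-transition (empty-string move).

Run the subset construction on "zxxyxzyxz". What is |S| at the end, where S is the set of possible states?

5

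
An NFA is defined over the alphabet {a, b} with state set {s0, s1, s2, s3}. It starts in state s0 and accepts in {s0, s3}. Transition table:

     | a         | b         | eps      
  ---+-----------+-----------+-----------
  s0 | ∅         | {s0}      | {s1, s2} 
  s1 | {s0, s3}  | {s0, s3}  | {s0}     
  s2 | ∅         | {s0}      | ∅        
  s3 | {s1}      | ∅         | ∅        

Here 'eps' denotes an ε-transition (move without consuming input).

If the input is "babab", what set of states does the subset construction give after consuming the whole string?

{s0, s1, s2, s3}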